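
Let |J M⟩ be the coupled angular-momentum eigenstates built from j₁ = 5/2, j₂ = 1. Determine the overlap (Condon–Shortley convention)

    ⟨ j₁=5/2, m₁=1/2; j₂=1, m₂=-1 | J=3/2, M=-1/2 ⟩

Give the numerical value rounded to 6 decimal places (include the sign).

+0.447214

j₁+j₂−J=2  J+j₁−j₂=3  J−j₁+j₂=0  j₁+j₂+J+1=6
(j₁±m₁, j₂±m₂, J±M) = (3,2,0,2,1,2)
P² = 16/5
sum k=0..0:
  [0] +1/4 = 1/4
S = 1/4
C² = P²·S² = 1/5 ; C = +0.447214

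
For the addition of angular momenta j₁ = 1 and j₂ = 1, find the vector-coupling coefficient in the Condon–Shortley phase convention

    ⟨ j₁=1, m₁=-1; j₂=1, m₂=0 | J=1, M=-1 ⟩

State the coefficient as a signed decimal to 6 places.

−√(1/2) ≈ -0.707107

triangle: 1!×1!×1!/4! = 1/24
(j±m)!: 0!×2!×1!×1!×0!×2! = 4
prefactor² = (2J+1)×Δ×N² = 1/2
  k=1: −1/(1!×0!×1!×0!×0!×1!) = -1
Σ = -1  ⇒  CG² = 1/2×(-1)² = 1/2
CG = −√(1/2) = -0.707107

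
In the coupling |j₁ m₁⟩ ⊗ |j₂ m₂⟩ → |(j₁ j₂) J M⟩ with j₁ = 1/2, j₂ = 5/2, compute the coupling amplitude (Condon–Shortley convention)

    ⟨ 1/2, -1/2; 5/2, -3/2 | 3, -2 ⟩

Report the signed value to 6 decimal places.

j₁+j₂−J=0  J+j₁−j₂=1  J−j₁+j₂=5  j₁+j₂+J+1=7
(j₁±m₁, j₂±m₂, J±M) = (0,1,1,4,1,5)
P² = 480
sum k=0..0:
  [0] +1/24 = 1/24
S = 1/24
C² = P²·S² = 5/6 ; C = +0.912871

+0.912871  (= +√(5/6))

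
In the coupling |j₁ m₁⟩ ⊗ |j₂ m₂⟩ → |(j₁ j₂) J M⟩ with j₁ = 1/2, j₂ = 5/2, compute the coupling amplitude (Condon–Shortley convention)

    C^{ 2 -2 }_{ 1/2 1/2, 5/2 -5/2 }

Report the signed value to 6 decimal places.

j₁+j₂−J=1  J+j₁−j₂=0  J−j₁+j₂=4  j₁+j₂+J+1=6
(j₁±m₁, j₂±m₂, J±M) = (1,0,0,5,0,4)
P² = 480
sum k=0..0:
  [0] +1/24 = 1/24
S = 1/24
C² = P²·S² = 5/6 ; C = +0.912871

+0.912871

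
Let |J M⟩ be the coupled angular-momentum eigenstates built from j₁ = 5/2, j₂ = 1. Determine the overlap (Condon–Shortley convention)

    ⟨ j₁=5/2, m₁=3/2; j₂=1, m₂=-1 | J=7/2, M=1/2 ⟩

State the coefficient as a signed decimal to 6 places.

+0.377964  (= +√(1/7))

j₁+j₂−J=0  J+j₁−j₂=5  J−j₁+j₂=2  j₁+j₂+J+1=8
(j₁±m₁, j₂±m₂, J±M) = (4,1,0,2,4,3)
P² = 2304/7
sum k=0..0:
  [0] +1/48 = 1/48
S = 1/48
C² = P²·S² = 1/7 ; C = +0.377964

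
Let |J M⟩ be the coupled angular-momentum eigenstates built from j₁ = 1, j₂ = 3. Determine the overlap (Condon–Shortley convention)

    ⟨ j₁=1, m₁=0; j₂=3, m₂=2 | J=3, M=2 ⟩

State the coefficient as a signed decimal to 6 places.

−√(1/3) = -0.577350

j₁+j₂−J=1  J+j₁−j₂=1  J−j₁+j₂=5  j₁+j₂+J+1=8
(j₁±m₁, j₂±m₂, J±M) = (1,1,5,1,5,1)
P² = 300
sum k=0..1:
  [0] +1/120 = 1/120
  [1] −1/24 = -1/24
S = -1/30
C² = P²·S² = 1/3 ; C = -0.577350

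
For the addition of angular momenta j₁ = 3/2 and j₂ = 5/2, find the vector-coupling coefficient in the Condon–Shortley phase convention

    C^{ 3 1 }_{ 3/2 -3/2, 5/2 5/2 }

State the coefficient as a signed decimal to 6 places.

-0.353553

j₁+j₂−J=1  J+j₁−j₂=2  J−j₁+j₂=4  j₁+j₂+J+1=8
(j₁±m₁, j₂±m₂, J±M) = (0,3,5,0,4,2)
P² = 288
sum k=1..1:
  [1] −1/48 = -1/48
S = -1/48
C² = P²·S² = 1/8 ; C = -0.353553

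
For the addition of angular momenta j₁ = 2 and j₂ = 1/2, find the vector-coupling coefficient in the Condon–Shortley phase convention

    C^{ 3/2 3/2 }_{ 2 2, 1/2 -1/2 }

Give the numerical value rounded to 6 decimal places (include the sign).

j₁+j₂−J=1  J+j₁−j₂=3  J−j₁+j₂=0  j₁+j₂+J+1=5
(j₁±m₁, j₂±m₂, J±M) = (4,0,0,1,3,0)
P² = 144/5
sum k=0..0:
  [0] +1/6 = 1/6
S = 1/6
C² = P²·S² = 4/5 ; C = +0.894427

+0.894427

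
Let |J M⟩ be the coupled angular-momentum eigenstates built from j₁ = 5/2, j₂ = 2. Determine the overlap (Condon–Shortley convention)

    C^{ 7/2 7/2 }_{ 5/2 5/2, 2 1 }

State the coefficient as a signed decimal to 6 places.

+√(5/9) = +0.745356

j₁+j₂−J=1  J+j₁−j₂=4  J−j₁+j₂=3  j₁+j₂+J+1=9
(j₁±m₁, j₂±m₂, J±M) = (5,0,3,1,7,0)
P² = 11520
sum k=0..0:
  [0] +1/144 = 1/144
S = 1/144
C² = P²·S² = 5/9 ; C = +0.745356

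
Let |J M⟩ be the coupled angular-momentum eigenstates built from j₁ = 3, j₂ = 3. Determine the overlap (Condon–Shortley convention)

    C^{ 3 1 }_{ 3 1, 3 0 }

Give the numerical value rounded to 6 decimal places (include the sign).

triangle: 3!*3!*3!/10! = 216/3628800
(j±m)!: 4!*2!*3!*3!*4!*2! = 82944
prefactor² = (2J+1)*Δ*N² = 864/25
  k=0: +1/(0!*3!*2!*3!*1!*0!) = 1/72
  k=1: −1/(1!*2!*1!*2!*2!*1!) = -1/8
  k=2: +1/(2!*1!*0!*1!*3!*2!) = 1/24
Σ = -5/72  ⇒  CG² = 864/25*(-5/72)² = 1/6
CG = −√(1/6) = -0.408248

-0.408248  (= −√(1/6))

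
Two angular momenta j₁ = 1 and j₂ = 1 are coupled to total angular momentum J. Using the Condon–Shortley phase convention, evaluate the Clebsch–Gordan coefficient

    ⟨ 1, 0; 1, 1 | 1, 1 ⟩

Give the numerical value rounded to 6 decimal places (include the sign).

-0.707107  (= −√(1/2))

j₁+j₂−J=1  J+j₁−j₂=1  J−j₁+j₂=1  j₁+j₂+J+1=4
(j₁±m₁, j₂±m₂, J±M) = (1,1,2,0,2,0)
P² = 1/2
sum k=1..1:
  [1] −1/1 = -1
S = -1
C² = P²·S² = 1/2 ; C = -0.707107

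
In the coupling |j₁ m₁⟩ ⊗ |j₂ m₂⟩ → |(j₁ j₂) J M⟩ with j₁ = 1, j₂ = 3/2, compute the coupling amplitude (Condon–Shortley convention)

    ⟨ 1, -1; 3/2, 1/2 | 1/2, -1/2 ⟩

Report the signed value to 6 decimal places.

+√(1/6) ≈ +0.408248

√[2·2!0!1!/4! · 0!2!2!1!0!1!] = √(2/3)
  +(−1)^2/∏(2,0,0,0,0,1)! = 1/2  (running 1/2)
⟨..|..⟩ = √(2/3)·(1/2) = +0.408248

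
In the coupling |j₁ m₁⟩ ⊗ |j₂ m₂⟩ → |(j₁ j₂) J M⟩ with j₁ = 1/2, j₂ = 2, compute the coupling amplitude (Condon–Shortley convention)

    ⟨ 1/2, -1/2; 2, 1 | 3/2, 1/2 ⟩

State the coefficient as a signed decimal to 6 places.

triangle: 1!·0!·3!/5! = 6/120
(j±m)!: 0!·1!·3!·1!·2!·1! = 12
prefactor² = (2J+1)·Δ·N² = 12/5
  k=1: −1/(1!·0!·0!·2!·0!·1!) = -1/2
Σ = -1/2  ⇒  CG² = 12/5·(-1/2)² = 3/5
CG = −√(3/5) = -0.774597

−√(3/5) ≈ -0.774597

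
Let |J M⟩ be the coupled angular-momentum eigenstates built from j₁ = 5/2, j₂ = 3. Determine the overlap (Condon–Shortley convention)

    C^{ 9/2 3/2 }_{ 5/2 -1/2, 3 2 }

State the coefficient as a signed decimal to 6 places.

j₁+j₂−J=1  J+j₁−j₂=4  J−j₁+j₂=5  j₁+j₂+J+1=11
(j₁±m₁, j₂±m₂, J±M) = (2,3,5,1,6,3)
P² = 345600/77
sum k=0..1:
  [0] +1/720 = 1/720
  [1] −1/96 = -1/96
S = -13/1440
C² = P²·S² = 169/462 ; C = -0.604815

-0.604815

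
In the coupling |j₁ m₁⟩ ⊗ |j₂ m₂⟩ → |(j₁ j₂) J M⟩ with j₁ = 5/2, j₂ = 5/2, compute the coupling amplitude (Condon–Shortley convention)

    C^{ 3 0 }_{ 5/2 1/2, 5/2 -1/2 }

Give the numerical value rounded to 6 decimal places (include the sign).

√[7·2!3!3!/9! · 3!2!2!3!3!3!] = √(36/5)
  +(−1)^0/∏(0,2,2,2,1,1)! = 1/8  (running 1/8)
  +(−1)^1/∏(1,1,1,1,2,2)! = -1/4  (running -1/8)
  +(−1)^2/∏(2,0,0,0,3,3)! = 1/72  (running -1/9)
⟨..|..⟩ = √(36/5)·(-1/9) = -0.298142

-0.298142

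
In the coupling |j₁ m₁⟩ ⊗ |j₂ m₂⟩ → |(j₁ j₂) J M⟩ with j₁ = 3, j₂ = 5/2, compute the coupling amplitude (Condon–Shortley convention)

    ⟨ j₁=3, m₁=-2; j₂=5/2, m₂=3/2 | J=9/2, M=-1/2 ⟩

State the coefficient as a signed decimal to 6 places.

triangle: 1!*5!*4!/11! = 2880/39916800
(j±m)!: 1!*5!*4!*1!*4!*5! = 8294400
prefactor² = (2J+1)*Δ*N² = 460800/77
  k=0: +1/(0!*1!*5!*4!*0!*0!) = 1/2880
  k=1: −1/(1!*0!*4!*3!*1!*1!) = -1/144
Σ = -19/2880  ⇒  CG² = 460800/77*(-19/2880)² = 361/1386
CG = −√(361/1386) = -0.510355

-0.510355  (= −√(361/1386))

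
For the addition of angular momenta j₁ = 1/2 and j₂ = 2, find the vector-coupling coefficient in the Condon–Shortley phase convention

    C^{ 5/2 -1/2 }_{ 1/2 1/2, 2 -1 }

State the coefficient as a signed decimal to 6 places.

+√(2/5) ≈ +0.632456

j₁+j₂−J=0  J+j₁−j₂=1  J−j₁+j₂=4  j₁+j₂+J+1=6
(j₁±m₁, j₂±m₂, J±M) = (1,0,1,3,2,3)
P² = 72/5
sum k=0..0:
  [0] +1/6 = 1/6
S = 1/6
C² = P²·S² = 2/5 ; C = +0.632456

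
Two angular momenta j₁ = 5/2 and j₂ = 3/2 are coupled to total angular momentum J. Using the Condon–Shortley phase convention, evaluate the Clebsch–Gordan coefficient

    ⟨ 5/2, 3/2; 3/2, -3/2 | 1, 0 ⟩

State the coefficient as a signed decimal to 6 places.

+√(1/5) = +0.447214

triangle: 3!*2!*0!/6! = 12/720
(j±m)!: 4!*1!*0!*3!*1!*1! = 144
prefactor² = (2J+1)*Δ*N² = 36/5
  k=0: +1/(0!*3!*1!*0!*1!*0!) = 1/6
Σ = 1/6  ⇒  CG² = 36/5*1/6² = 1/5
CG = +√(1/5) = +0.447214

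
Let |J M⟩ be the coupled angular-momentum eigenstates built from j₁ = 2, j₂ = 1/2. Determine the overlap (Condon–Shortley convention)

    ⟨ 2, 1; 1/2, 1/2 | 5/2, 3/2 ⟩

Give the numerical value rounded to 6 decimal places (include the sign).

j₁+j₂−J=0  J+j₁−j₂=4  J−j₁+j₂=1  j₁+j₂+J+1=6
(j₁±m₁, j₂±m₂, J±M) = (3,1,1,0,4,1)
P² = 144/5
sum k=0..0:
  [0] +1/6 = 1/6
S = 1/6
C² = P²·S² = 4/5 ; C = +0.894427

+√(4/5) = +0.894427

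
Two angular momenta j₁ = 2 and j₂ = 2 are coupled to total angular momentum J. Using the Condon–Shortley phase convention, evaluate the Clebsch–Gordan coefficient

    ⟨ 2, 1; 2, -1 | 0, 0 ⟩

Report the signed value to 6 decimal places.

−√(1/5) = -0.447214

triangle: 4!*0!*0!/5! = 24/120
(j±m)!: 3!*1!*1!*3!*0!*0! = 36
prefactor² = (2J+1)*Δ*N² = 36/5
  k=1: −1/(1!*3!*0!*0!*0!*0!) = -1/6
Σ = -1/6  ⇒  CG² = 36/5*(-1/6)² = 1/5
CG = −√(1/5) = -0.447214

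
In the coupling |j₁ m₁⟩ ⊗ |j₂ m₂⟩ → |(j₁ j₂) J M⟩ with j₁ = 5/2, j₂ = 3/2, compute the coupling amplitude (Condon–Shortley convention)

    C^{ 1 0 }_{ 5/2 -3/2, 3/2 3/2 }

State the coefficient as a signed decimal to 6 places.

-0.447214  (= −√(1/5))

triangle: 3!*2!*0!/6! = 12/720
(j±m)!: 1!*4!*3!*0!*1!*1! = 144
prefactor² = (2J+1)*Δ*N² = 36/5
  k=3: −1/(3!*0!*1!*0!*1!*0!) = -1/6
Σ = -1/6  ⇒  CG² = 36/5*(-1/6)² = 1/5
CG = −√(1/5) = -0.447214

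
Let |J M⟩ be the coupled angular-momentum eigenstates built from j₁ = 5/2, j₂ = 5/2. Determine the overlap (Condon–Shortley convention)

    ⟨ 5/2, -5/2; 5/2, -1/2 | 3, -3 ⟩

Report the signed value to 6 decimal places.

+0.527046

√[7·2!3!3!/9! · 0!5!2!3!0!6!] = √(1440)
  +(−1)^2/∏(2,0,3,0,0,3)! = 1/72  (running 1/72)
⟨..|..⟩ = √(1440)·(1/72) = +0.527046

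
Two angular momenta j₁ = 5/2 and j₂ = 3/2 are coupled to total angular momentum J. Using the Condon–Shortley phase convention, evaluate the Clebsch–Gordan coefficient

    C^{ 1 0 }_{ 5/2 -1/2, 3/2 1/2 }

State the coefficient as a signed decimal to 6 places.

√[3·3!2!0!/6! · 2!3!2!1!1!1!] = √(6/5)
  +(−1)^2/∏(2,1,1,0,1,0)! = 1/2  (running 1/2)
⟨..|..⟩ = √(6/5)·(1/2) = +0.547723

+0.547723  (= +√(3/10))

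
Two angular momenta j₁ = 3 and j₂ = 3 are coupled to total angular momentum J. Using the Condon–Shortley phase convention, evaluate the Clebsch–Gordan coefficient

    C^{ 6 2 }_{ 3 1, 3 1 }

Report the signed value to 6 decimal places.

√[13·0!6!6!/13! · 4!2!4!2!8!4!] = √(26542080/11)
  +(−1)^0/∏(0,0,2,4,4,2)! = 1/2304  (running 1/2304)
⟨..|..⟩ = √(26542080/11)·(1/2304) = +0.674200

+0.674200  (= +√(5/11))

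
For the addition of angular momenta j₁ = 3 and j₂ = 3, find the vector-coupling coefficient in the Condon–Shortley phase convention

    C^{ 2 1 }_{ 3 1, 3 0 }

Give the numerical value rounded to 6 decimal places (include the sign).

j₁+j₂−J=4  J+j₁−j₂=2  J−j₁+j₂=2  j₁+j₂+J+1=9
(j₁±m₁, j₂±m₂, J±M) = (4,2,3,3,3,1)
P² = 96/7
sum k=1..2:
  [1] −1/12 = -1/12
  [2] +1/8 = 1/8
S = 1/24
C² = P²·S² = 1/42 ; C = +0.154303

+√(1/42) = +0.154303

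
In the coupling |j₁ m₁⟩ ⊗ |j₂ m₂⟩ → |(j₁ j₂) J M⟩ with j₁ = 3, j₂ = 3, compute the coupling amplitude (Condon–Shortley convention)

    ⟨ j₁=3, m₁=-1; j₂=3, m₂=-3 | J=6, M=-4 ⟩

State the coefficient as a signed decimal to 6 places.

+0.476731  (= +√(5/22))

j₁+j₂−J=0  J+j₁−j₂=6  J−j₁+j₂=6  j₁+j₂+J+1=13
(j₁±m₁, j₂±m₂, J±M) = (2,4,0,6,2,10)
P² = 2985984000/11
sum k=0..0:
  [0] +1/34560 = 1/34560
S = 1/34560
C² = P²·S² = 5/22 ; C = +0.476731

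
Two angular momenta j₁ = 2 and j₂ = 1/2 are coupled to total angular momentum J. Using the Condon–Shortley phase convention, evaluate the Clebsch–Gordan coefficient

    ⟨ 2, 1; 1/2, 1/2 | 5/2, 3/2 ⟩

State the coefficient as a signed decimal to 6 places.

√[6·0!4!1!/6! · 3!1!1!0!4!1!] = √(144/5)
  +(−1)^0/∏(0,0,1,1,3,0)! = 1/6  (running 1/6)
⟨..|..⟩ = √(144/5)·(1/6) = +0.894427

+0.894427  (= +√(4/5))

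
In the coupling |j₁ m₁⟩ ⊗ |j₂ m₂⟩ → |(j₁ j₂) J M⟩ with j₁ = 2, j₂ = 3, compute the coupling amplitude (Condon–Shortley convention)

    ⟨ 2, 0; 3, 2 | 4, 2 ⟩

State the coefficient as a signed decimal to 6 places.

-0.585540

√[9·1!3!5!/10! · 2!2!5!1!6!2!] = √(8640/7)
  +(−1)^0/∏(0,1,2,5,1,0)! = 1/240  (running 1/240)
  +(−1)^1/∏(1,0,1,4,2,1)! = -1/48  (running -1/60)
⟨..|..⟩ = √(8640/7)·(-1/60) = -0.585540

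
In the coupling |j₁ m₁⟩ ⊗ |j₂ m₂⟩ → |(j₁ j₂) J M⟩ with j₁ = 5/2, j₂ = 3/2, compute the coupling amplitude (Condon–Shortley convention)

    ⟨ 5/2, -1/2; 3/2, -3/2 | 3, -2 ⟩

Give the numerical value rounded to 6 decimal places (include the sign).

√[7·1!4!2!/8! · 2!3!0!3!1!5!] = √(72)
  +(−1)^0/∏(0,1,3,0,1,2)! = 1/12  (running 1/12)
⟨..|..⟩ = √(72)·(1/12) = +0.707107

+0.707107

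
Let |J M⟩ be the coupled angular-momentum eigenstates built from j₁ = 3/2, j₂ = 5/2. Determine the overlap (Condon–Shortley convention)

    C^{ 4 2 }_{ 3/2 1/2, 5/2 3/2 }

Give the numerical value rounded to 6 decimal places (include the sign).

√[9·0!3!5!/9! · 2!1!4!1!6!2!] = √(8640/7)
  +(−1)^0/∏(0,0,1,4,2,1)! = 1/48  (running 1/48)
⟨..|..⟩ = √(8640/7)·(1/48) = +0.731925

+√(15/28) = +0.731925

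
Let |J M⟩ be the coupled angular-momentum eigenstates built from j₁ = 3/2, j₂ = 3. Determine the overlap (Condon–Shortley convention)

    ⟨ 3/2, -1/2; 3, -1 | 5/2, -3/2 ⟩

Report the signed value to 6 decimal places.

-0.591608

j₁+j₂−J=2  J+j₁−j₂=1  J−j₁+j₂=4  j₁+j₂+J+1=8
(j₁±m₁, j₂±m₂, J±M) = (1,2,2,4,1,4)
P² = 576/35
sum k=1..2:
  [1] −1/6 = -1/6
  [2] +1/48 = 1/48
S = -7/48
C² = P²·S² = 7/20 ; C = -0.591608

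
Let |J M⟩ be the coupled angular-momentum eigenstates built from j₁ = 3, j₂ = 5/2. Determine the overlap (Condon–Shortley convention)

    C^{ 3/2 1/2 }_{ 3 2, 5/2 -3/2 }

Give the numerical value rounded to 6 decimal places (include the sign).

−√(1/21) ≈ -0.218218

j₁+j₂−J=4  J+j₁−j₂=2  J−j₁+j₂=1  j₁+j₂+J+1=8
(j₁±m₁, j₂±m₂, J±M) = (5,1,1,4,2,1)
P² = 192/7
sum k=0..1:
  [0] +1/24 = 1/24
  [1] −1/12 = -1/12
S = -1/24
C² = P²·S² = 1/21 ; C = -0.218218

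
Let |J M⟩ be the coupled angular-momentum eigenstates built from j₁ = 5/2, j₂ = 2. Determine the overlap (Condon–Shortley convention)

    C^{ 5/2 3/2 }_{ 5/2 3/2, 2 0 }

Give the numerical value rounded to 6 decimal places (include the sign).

j₁+j₂−J=2  J+j₁−j₂=3  J−j₁+j₂=2  j₁+j₂+J+1=8
(j₁±m₁, j₂±m₂, J±M) = (4,1,2,2,4,1)
P² = 288/35
sum k=0..1:
  [0] +1/8 = 1/8
  [1] −1/6 = -1/6
S = -1/24
C² = P²·S² = 1/70 ; C = -0.119523

-0.119523  (= −√(1/70))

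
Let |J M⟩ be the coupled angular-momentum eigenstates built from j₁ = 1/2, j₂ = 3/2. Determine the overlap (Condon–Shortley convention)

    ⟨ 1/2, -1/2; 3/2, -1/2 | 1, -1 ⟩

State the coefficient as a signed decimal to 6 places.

−√(1/4) ≈ -0.500000

triangle: 1!·0!·2!/4! = 2/24
(j±m)!: 0!·1!·1!·2!·0!·2! = 4
prefactor² = (2J+1)·Δ·N² = 1
  k=1: −1/(1!·0!·0!·0!·0!·2!) = -1/2
Σ = -1/2  ⇒  CG² = 1·(-1/2)² = 1/4
CG = −√(1/4) = -0.500000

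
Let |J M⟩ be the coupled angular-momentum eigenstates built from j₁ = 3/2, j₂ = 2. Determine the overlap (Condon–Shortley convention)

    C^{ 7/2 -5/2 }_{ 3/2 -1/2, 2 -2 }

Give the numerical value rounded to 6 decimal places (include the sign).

+√(3/7) = +0.654654

triangle: 0!·3!·4!/8! = 144/40320
(j±m)!: 1!·2!·0!·4!·1!·6! = 34560
prefactor² = (2J+1)·Δ·N² = 6912/7
  k=0: +1/(0!·0!·2!·0!·1!·4!) = 1/48
Σ = 1/48  ⇒  CG² = 6912/7·1/48² = 3/7
CG = +√(3/7) = +0.654654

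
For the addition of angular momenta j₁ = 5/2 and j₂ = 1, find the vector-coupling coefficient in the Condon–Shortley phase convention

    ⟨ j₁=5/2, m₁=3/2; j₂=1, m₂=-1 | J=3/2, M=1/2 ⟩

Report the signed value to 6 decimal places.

√[4·2!3!0!/6! · 4!1!0!2!2!1!] = √(32/5)
  +(−1)^0/∏(0,2,1,0,2,0)! = 1/4  (running 1/4)
⟨..|..⟩ = √(32/5)·(1/4) = +0.632456

+0.632456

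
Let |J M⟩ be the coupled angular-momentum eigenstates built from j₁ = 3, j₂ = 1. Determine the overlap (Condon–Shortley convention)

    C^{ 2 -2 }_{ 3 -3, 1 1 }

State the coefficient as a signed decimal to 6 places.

j₁+j₂−J=2  J+j₁−j₂=4  J−j₁+j₂=0  j₁+j₂+J+1=7
(j₁±m₁, j₂±m₂, J±M) = (0,6,2,0,0,4)
P² = 11520/7
sum k=2..2:
  [2] +1/48 = 1/48
S = 1/48
C² = P²·S² = 5/7 ; C = +0.845154

+√(5/7) = +0.845154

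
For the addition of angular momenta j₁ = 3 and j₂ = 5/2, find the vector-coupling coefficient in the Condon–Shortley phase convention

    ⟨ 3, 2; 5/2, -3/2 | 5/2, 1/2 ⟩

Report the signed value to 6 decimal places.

triangle: 3!·3!·2!/9! = 72/362880
(j±m)!: 5!·1!·1!·4!·3!·2! = 34560
prefactor² = (2J+1)·Δ·N² = 288/7
  k=0: +1/(0!·3!·1!·1!·2!·1!) = 1/12
  k=1: −1/(1!·2!·0!·0!·3!·2!) = -1/24
Σ = 1/24  ⇒  CG² = 288/7·1/24² = 1/14
CG = +√(1/14) = +0.267261

+√(1/14) ≈ +0.267261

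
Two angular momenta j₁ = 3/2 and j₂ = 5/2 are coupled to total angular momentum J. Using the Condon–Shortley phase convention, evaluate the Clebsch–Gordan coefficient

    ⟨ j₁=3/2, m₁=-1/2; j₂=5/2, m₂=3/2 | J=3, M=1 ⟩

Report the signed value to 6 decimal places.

triangle: 1!·2!·4!/8! = 48/40320
(j±m)!: 1!·2!·4!·1!·4!·2! = 2304
prefactor² = (2J+1)·Δ·N² = 96/5
  k=0: +1/(0!·1!·2!·4!·0!·0!) = 1/48
  k=1: −1/(1!·0!·1!·3!·1!·1!) = -1/6
Σ = -7/48  ⇒  CG² = 96/5·(-7/48)² = 49/120
CG = −√(49/120) = -0.639010

−√(49/120) = -0.639010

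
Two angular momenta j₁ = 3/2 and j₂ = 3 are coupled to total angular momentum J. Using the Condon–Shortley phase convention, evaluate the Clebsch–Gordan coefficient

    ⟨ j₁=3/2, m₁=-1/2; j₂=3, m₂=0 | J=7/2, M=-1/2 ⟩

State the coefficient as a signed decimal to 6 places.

-0.308607

√[8·1!2!5!/9! · 1!2!3!3!3!4!] = √(384/7)
  +(−1)^0/∏(0,1,2,3,0,2)! = 1/24  (running 1/24)
  +(−1)^1/∏(1,0,1,2,1,3)! = -1/12  (running -1/24)
⟨..|..⟩ = √(384/7)·(-1/24) = -0.308607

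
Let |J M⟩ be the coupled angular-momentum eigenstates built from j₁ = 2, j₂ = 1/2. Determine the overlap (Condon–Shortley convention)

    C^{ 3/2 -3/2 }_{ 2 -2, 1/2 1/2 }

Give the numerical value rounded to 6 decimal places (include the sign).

j₁+j₂−J=1  J+j₁−j₂=3  J−j₁+j₂=0  j₁+j₂+J+1=5
(j₁±m₁, j₂±m₂, J±M) = (0,4,1,0,0,3)
P² = 144/5
sum k=1..1:
  [1] −1/6 = -1/6
S = -1/6
C² = P²·S² = 4/5 ; C = -0.894427

−√(4/5) = -0.894427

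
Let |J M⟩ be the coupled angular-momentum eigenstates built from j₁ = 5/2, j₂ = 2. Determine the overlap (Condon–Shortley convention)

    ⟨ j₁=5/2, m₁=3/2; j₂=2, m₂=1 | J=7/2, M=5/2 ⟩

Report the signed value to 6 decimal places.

+√(1/63) = +0.125988

j₁+j₂−J=1  J+j₁−j₂=4  J−j₁+j₂=3  j₁+j₂+J+1=9
(j₁±m₁, j₂±m₂, J±M) = (4,1,3,1,6,1)
P² = 2304/7
sum k=0..1:
  [0] +1/36 = 1/36
  [1] −1/48 = -1/48
S = 1/144
C² = P²·S² = 1/63 ; C = +0.125988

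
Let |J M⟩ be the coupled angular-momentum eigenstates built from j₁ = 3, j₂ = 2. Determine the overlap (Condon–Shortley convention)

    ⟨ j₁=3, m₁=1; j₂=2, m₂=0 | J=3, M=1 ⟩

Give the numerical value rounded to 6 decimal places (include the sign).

-0.387298  (= −√(3/20))

√[7·2!4!2!/9! · 4!2!2!2!4!2!] = √(256/15)
  +(−1)^0/∏(0,2,2,2,2,0)! = 1/16  (running 1/16)
  +(−1)^1/∏(1,1,1,1,3,1)! = -1/6  (running -5/48)
  +(−1)^2/∏(2,0,0,0,4,2)! = 1/96  (running -3/32)
⟨..|..⟩ = √(256/15)·(-3/32) = -0.387298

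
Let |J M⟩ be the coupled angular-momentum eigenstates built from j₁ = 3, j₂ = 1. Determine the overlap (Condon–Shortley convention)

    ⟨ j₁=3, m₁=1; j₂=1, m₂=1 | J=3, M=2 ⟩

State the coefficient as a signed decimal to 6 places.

j₁+j₂−J=1  J+j₁−j₂=5  J−j₁+j₂=1  j₁+j₂+J+1=8
(j₁±m₁, j₂±m₂, J±M) = (4,2,2,0,5,1)
P² = 240
sum k=1..1:
  [1] −1/24 = -1/24
S = -1/24
C² = P²·S² = 5/12 ; C = -0.645497

−√(5/12) ≈ -0.645497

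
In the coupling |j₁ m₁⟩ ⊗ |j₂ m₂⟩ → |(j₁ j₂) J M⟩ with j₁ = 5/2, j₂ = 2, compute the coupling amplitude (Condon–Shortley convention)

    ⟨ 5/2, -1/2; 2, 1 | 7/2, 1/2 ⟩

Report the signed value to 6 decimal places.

j₁+j₂−J=1  J+j₁−j₂=4  J−j₁+j₂=3  j₁+j₂+J+1=9
(j₁±m₁, j₂±m₂, J±M) = (2,3,3,1,4,3)
P² = 1152/35
sum k=0..1:
  [0] +1/36 = 1/36
  [1] −1/8 = -1/8
S = -7/72
C² = P²·S² = 14/45 ; C = -0.557773

-0.557773  (= −√(14/45))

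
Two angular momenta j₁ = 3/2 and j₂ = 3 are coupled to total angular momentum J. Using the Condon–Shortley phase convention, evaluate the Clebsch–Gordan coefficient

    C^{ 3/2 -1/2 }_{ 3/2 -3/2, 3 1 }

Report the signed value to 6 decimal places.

-0.338062

j₁+j₂−J=3  J+j₁−j₂=0  J−j₁+j₂=3  j₁+j₂+J+1=7
(j₁±m₁, j₂±m₂, J±M) = (0,3,4,2,1,2)
P² = 576/35
sum k=3..3:
  [3] −1/12 = -1/12
S = -1/12
C² = P²·S² = 4/35 ; C = -0.338062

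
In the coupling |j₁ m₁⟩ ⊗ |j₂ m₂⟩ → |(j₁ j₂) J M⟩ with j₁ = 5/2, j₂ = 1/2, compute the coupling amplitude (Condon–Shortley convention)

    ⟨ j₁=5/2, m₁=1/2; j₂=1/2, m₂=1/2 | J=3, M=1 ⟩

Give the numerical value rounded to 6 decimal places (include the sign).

+0.816497  (= +√(2/3))

√[7·0!5!1!/7! · 3!2!1!0!4!2!] = √(96)
  +(−1)^0/∏(0,0,2,1,3,0)! = 1/12  (running 1/12)
⟨..|..⟩ = √(96)·(1/12) = +0.816497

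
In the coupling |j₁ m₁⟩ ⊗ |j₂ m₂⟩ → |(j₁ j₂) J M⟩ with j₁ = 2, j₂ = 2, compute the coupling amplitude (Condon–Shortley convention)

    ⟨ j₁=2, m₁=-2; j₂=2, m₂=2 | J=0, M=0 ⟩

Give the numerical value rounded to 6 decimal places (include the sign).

+√(1/5) = +0.447214

triangle: 4!*0!*0!/5! = 24/120
(j±m)!: 0!*4!*4!*0!*0!*0! = 576
prefactor² = (2J+1)*Δ*N² = 576/5
  k=4: +1/(4!*0!*0!*0!*0!*0!) = 1/24
Σ = 1/24  ⇒  CG² = 576/5*1/24² = 1/5
CG = +√(1/5) = +0.447214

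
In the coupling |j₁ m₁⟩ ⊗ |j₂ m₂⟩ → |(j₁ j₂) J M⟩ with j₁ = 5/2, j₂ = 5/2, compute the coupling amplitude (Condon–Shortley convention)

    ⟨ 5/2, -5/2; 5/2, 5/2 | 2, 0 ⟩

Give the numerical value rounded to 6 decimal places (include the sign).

-0.545545

√[5·3!2!2!/8! · 0!5!5!0!2!2!] = √(1200/7)
  +(−1)^3/∏(3,0,2,2,0,0)! = -1/24  (running -1/24)
⟨..|..⟩ = √(1200/7)·(-1/24) = -0.545545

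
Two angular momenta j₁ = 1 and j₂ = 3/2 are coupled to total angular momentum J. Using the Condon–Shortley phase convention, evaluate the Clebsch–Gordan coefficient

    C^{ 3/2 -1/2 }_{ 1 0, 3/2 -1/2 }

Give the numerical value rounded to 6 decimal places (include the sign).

triangle: 1!·1!·2!/5! = 2/120
(j±m)!: 1!·1!·1!·2!·1!·2! = 4
prefactor² = (2J+1)·Δ·N² = 4/15
  k=0: +1/(0!·1!·1!·1!·0!·1!) = 1
  k=1: −1/(1!·0!·0!·0!·1!·2!) = -1/2
Σ = 1/2  ⇒  CG² = 4/15·1/2² = 1/15
CG = +√(1/15) = +0.258199

+0.258199  (= +√(1/15))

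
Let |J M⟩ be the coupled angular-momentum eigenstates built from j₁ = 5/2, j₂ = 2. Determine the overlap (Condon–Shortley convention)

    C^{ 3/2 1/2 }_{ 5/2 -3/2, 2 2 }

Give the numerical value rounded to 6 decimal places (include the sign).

-0.552052

triangle: 3!*2!*1!/7! = 12/5040
(j±m)!: 1!*4!*4!*0!*2!*1! = 1152
prefactor² = (2J+1)*Δ*N² = 384/35
  k=3: −1/(3!*0!*1!*1!*1!*0!) = -1/6
Σ = -1/6  ⇒  CG² = 384/35*(-1/6)² = 32/105
CG = −√(32/105) = -0.552052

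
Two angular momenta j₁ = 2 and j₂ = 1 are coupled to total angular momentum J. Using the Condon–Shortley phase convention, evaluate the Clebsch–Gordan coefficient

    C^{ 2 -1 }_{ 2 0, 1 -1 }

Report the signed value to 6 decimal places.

j₁+j₂−J=1  J+j₁−j₂=3  J−j₁+j₂=1  j₁+j₂+J+1=6
(j₁±m₁, j₂±m₂, J±M) = (2,2,0,2,1,3)
P² = 2
sum k=0..0:
  [0] +1/2 = 1/2
S = 1/2
C² = P²·S² = 1/2 ; C = +0.707107

+0.707107  (= +√(1/2))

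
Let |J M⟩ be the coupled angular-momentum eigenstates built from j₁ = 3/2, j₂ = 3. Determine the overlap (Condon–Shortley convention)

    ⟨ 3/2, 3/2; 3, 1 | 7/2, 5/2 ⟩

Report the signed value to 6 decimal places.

+√(10/21) ≈ +0.690066

√[8·1!2!5!/9! · 3!0!4!2!6!1!] = √(7680/7)
  +(−1)^0/∏(0,1,0,4,2,1)! = 1/48  (running 1/48)
⟨..|..⟩ = √(7680/7)·(1/48) = +0.690066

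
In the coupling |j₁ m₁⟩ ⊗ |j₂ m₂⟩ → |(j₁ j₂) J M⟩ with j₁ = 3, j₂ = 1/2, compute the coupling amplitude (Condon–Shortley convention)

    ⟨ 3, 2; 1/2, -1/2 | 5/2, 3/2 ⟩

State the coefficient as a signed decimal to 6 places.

+0.845154  (= +√(5/7))

j₁+j₂−J=1  J+j₁−j₂=5  J−j₁+j₂=0  j₁+j₂+J+1=7
(j₁±m₁, j₂±m₂, J±M) = (5,1,0,1,4,1)
P² = 2880/7
sum k=0..0:
  [0] +1/24 = 1/24
S = 1/24
C² = P²·S² = 5/7 ; C = +0.845154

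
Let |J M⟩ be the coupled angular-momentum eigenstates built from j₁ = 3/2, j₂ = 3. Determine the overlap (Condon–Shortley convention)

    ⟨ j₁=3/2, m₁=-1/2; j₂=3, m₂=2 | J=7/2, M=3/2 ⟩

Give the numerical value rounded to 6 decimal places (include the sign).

-0.654654  (= −√(3/7))

triangle: 1!·2!·5!/9! = 240/362880
(j±m)!: 1!·2!·5!·1!·5!·2! = 57600
prefactor² = (2J+1)·Δ·N² = 6400/21
  k=0: +1/(0!·1!·2!·5!·0!·0!) = 1/240
  k=1: −1/(1!·0!·1!·4!·1!·1!) = -1/24
Σ = -3/80  ⇒  CG² = 6400/21·(-3/80)² = 3/7
CG = −√(3/7) = -0.654654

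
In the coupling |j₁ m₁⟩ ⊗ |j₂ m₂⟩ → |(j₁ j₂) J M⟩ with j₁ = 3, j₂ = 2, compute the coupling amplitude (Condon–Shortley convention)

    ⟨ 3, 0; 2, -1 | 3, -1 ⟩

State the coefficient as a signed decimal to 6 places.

-0.182574

√[7·2!4!2!/9! · 3!3!1!3!2!4!] = √(96/5)
  +(−1)^0/∏(0,2,3,1,1,1)! = 1/12  (running 1/12)
  +(−1)^1/∏(1,1,2,0,2,2)! = -1/8  (running -1/24)
⟨..|..⟩ = √(96/5)·(-1/24) = -0.182574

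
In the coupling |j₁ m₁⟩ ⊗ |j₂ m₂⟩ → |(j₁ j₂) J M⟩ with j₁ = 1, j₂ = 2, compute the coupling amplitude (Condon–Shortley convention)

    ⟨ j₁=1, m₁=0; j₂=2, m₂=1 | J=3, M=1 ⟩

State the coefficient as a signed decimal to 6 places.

triangle: 0!*2!*4!/7! = 48/5040
(j±m)!: 1!*1!*3!*1!*4!*2! = 288
prefactor² = (2J+1)*Δ*N² = 96/5
  k=0: +1/(0!*0!*1!*3!*1!*1!) = 1/6
Σ = 1/6  ⇒  CG² = 96/5*1/6² = 8/15
CG = +√(8/15) = +0.730297

+0.730297  (= +√(8/15))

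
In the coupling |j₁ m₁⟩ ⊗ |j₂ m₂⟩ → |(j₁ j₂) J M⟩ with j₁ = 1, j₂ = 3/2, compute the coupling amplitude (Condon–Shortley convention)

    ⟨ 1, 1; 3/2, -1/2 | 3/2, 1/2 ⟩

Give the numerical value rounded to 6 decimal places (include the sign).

+√(8/15) ≈ +0.730297

triangle: 1!×1!×2!/5! = 2/120
(j±m)!: 2!×0!×1!×2!×2!×1! = 8
prefactor² = (2J+1)×Δ×N² = 8/15
  k=0: +1/(0!×1!×0!×1!×1!×1!) = 1
Σ = 1  ⇒  CG² = 8/15×1² = 8/15
CG = +√(8/15) = +0.730297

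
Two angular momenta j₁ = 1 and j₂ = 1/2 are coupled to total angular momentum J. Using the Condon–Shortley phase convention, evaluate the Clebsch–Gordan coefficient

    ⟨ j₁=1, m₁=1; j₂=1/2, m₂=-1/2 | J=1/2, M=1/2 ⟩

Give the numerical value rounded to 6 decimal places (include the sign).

√[2·1!1!0!/3! · 2!0!0!1!1!0!] = √(2/3)
  +(−1)^0/∏(0,1,0,0,1,0)! = 1  (running 1)
⟨..|..⟩ = √(2/3)·(1) = +0.816497

+√(2/3) ≈ +0.816497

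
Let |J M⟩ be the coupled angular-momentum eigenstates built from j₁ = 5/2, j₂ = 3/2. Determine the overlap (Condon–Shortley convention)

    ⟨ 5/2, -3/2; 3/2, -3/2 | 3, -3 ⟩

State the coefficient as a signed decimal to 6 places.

+√(3/8) ≈ +0.612372

√[7·1!4!2!/8! · 1!4!0!3!0!6!] = √(864)
  +(−1)^0/∏(0,1,4,0,0,2)! = 1/48  (running 1/48)
⟨..|..⟩ = √(864)·(1/48) = +0.612372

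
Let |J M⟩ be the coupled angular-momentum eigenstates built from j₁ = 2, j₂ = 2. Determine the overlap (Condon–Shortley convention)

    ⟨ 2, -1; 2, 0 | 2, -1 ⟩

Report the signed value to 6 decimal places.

-0.267261

√[5·2!2!2!/7! · 1!3!2!2!1!3!] = √(8/7)
  +(−1)^1/∏(1,1,2,1,0,1)! = -1/2  (running -1/2)
  +(−1)^2/∏(2,0,1,0,1,2)! = 1/4  (running -1/4)
⟨..|..⟩ = √(8/7)·(-1/4) = -0.267261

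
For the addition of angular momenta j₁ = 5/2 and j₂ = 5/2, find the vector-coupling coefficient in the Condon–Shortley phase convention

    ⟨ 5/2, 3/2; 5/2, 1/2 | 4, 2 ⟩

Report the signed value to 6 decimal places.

√[9·1!4!4!/10! · 4!1!3!2!6!2!] = √(20736/35)
  +(−1)^0/∏(0,1,1,3,3,1)! = 1/36  (running 1/36)
  +(−1)^1/∏(1,0,0,2,4,2)! = -1/96  (running 5/288)
⟨..|..⟩ = √(20736/35)·(5/288) = +0.422577

+0.422577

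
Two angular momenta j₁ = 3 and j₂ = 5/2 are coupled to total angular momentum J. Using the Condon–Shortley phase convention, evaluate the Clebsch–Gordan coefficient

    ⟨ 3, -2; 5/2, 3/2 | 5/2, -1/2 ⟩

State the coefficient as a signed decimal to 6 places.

j₁+j₂−J=3  J+j₁−j₂=3  J−j₁+j₂=2  j₁+j₂+J+1=9
(j₁±m₁, j₂±m₂, J±M) = (1,5,4,1,2,3)
P² = 288/7
sum k=2..3:
  [2] +1/24 = 1/24
  [3] −1/12 = -1/12
S = -1/24
C² = P²·S² = 1/14 ; C = -0.267261

−√(1/14) ≈ -0.267261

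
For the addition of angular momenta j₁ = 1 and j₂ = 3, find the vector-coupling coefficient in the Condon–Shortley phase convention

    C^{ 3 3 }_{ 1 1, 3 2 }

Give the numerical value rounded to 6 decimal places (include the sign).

triangle: 1!*1!*5!/8! = 120/40320
(j±m)!: 2!*0!*5!*1!*6!*0! = 172800
prefactor² = (2J+1)*Δ*N² = 3600
  k=0: +1/(0!*1!*0!*5!*1!*0!) = 1/120
Σ = 1/120  ⇒  CG² = 3600*1/120² = 1/4
CG = +√(1/4) = +0.500000

+√(1/4) ≈ +0.500000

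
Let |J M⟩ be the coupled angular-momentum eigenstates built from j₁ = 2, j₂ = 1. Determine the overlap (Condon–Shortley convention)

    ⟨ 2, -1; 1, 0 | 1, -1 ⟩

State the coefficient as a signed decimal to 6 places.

√[3·2!2!0!/5! · 1!3!1!1!0!2!] = √(6/5)
  +(−1)^1/∏(1,1,2,0,0,0)! = -1/2  (running -1/2)
⟨..|..⟩ = √(6/5)·(-1/2) = -0.547723

-0.547723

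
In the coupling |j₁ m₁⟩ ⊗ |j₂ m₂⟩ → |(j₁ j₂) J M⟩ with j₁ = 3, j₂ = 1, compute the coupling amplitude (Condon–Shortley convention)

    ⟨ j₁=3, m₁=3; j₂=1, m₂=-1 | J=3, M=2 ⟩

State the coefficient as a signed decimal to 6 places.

j₁+j₂−J=1  J+j₁−j₂=5  J−j₁+j₂=1  j₁+j₂+J+1=8
(j₁±m₁, j₂±m₂, J±M) = (6,0,0,2,5,1)
P² = 3600
sum k=0..0:
  [0] +1/120 = 1/120
S = 1/120
C² = P²·S² = 1/4 ; C = +0.500000

+0.500000  (= +√(1/4))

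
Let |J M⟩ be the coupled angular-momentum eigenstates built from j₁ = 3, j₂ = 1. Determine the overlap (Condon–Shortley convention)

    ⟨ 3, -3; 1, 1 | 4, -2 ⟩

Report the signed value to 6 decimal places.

+√(1/28) ≈ +0.188982

√[9·0!6!2!/9! · 0!6!2!0!2!6!] = √(518400/7)
  +(−1)^0/∏(0,0,6,2,0,0)! = 1/1440  (running 1/1440)
⟨..|..⟩ = √(518400/7)·(1/1440) = +0.188982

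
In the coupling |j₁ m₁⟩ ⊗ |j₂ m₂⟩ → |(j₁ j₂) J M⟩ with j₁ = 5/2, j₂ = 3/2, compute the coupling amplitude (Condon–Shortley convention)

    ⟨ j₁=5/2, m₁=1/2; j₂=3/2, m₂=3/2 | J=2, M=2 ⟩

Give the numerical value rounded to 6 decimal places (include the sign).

√[5·2!3!1!/7! · 3!2!3!0!4!0!] = √(144/7)
  +(−1)^2/∏(2,0,0,1,3,0)! = 1/12  (running 1/12)
⟨..|..⟩ = √(144/7)·(1/12) = +0.377964

+0.377964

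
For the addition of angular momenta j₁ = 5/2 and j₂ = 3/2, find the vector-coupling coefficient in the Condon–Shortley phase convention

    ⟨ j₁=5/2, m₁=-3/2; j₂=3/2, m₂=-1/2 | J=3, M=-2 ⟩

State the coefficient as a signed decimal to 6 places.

-0.288675

triangle: 1!*4!*2!/8! = 48/40320
(j±m)!: 1!*4!*1!*2!*1!*5! = 5760
prefactor² = (2J+1)*Δ*N² = 48
  k=0: +1/(0!*1!*4!*1!*0!*1!) = 1/24
  k=1: −1/(1!*0!*3!*0!*1!*2!) = -1/12
Σ = -1/24  ⇒  CG² = 48*(-1/24)² = 1/12
CG = −√(1/12) = -0.288675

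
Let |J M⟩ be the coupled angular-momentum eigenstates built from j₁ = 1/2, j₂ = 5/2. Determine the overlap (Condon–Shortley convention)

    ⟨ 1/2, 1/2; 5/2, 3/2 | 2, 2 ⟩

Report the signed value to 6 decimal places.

triangle: 1!·0!·4!/6! = 24/720
(j±m)!: 1!·0!·4!·1!·4!·0! = 576
prefactor² = (2J+1)·Δ·N² = 96
  k=0: +1/(0!·1!·0!·4!·0!·0!) = 1/24
Σ = 1/24  ⇒  CG² = 96·1/24² = 1/6
CG = +√(1/6) = +0.408248

+√(1/6) = +0.408248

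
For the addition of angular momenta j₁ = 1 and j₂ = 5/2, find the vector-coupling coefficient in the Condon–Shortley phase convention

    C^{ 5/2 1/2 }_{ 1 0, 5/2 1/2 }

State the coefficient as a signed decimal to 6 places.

−√(1/35) = -0.169031

triangle: 1!*1!*4!/7! = 24/5040
(j±m)!: 1!*1!*3!*2!*3!*2! = 144
prefactor² = (2J+1)*Δ*N² = 144/35
  k=0: +1/(0!*1!*1!*3!*0!*1!) = 1/6
  k=1: −1/(1!*0!*0!*2!*1!*2!) = -1/4
Σ = -1/12  ⇒  CG² = 144/35*(-1/12)² = 1/35
CG = −√(1/35) = -0.169031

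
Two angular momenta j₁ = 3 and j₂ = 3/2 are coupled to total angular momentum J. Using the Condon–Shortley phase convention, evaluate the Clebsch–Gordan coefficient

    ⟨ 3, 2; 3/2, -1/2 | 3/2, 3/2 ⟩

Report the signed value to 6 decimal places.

-0.534522  (= −√(2/7))

triangle: 3!*3!*0!/7! = 36/5040
(j±m)!: 5!*1!*1!*2!*3!*0! = 1440
prefactor² = (2J+1)*Δ*N² = 288/7
  k=1: −1/(1!*2!*0!*0!*3!*0!) = -1/12
Σ = -1/12  ⇒  CG² = 288/7*(-1/12)² = 2/7
CG = −√(2/7) = -0.534522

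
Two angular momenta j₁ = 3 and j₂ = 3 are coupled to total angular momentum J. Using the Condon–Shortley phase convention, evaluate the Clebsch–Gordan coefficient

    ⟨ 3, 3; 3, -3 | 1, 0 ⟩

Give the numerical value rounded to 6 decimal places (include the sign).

+0.566947

triangle: 5!*1!*1!/8! = 120/40320
(j±m)!: 6!*0!*0!*6!*1!*1! = 518400
prefactor² = (2J+1)*Δ*N² = 32400/7
  k=0: +1/(0!*5!*0!*0!*1!*1!) = 1/120
Σ = 1/120  ⇒  CG² = 32400/7*1/120² = 9/28
CG = +√(9/28) = +0.566947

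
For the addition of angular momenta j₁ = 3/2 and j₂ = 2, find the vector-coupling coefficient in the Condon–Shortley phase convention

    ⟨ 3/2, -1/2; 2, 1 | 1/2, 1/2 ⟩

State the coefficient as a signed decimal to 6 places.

j₁+j₂−J=3  J+j₁−j₂=0  J−j₁+j₂=1  j₁+j₂+J+1=5
(j₁±m₁, j₂±m₂, J±M) = (1,2,3,1,1,0)
P² = 6/5
sum k=2..2:
  [2] +1/2 = 1/2
S = 1/2
C² = P²·S² = 3/10 ; C = +0.547723

+0.547723  (= +√(3/10))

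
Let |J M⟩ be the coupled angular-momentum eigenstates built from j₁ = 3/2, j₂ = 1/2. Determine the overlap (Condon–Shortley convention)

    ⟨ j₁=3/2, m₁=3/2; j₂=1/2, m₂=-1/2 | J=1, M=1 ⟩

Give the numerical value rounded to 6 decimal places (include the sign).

+√(3/4) = +0.866025

triangle: 1!·2!·0!/4! = 2/24
(j±m)!: 3!·0!·0!·1!·2!·0! = 12
prefactor² = (2J+1)·Δ·N² = 3
  k=0: +1/(0!·1!·0!·0!·2!·0!) = 1/2
Σ = 1/2  ⇒  CG² = 3·1/2² = 3/4
CG = +√(3/4) = +0.866025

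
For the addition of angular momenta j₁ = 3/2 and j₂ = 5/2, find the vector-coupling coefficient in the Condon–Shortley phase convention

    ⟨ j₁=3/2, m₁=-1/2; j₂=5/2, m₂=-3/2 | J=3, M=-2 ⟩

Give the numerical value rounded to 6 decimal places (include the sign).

+0.288675  (= +√(1/12))

j₁+j₂−J=1  J+j₁−j₂=2  J−j₁+j₂=4  j₁+j₂+J+1=8
(j₁±m₁, j₂±m₂, J±M) = (1,2,1,4,1,5)
P² = 48
sum k=0..1:
  [0] +1/12 = 1/12
  [1] −1/24 = -1/24
S = 1/24
C² = P²·S² = 1/12 ; C = +0.288675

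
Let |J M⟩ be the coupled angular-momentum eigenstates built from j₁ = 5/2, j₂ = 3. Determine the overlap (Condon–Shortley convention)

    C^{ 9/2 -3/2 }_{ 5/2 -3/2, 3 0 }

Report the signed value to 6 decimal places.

-0.540562  (= −√(45/154))

j₁+j₂−J=1  J+j₁−j₂=4  J−j₁+j₂=5  j₁+j₂+J+1=11
(j₁±m₁, j₂±m₂, J±M) = (1,4,3,3,3,6)
P² = 207360/77
sum k=0..1:
  [0] +1/288 = 1/288
  [1] −1/72 = -1/72
S = -1/96
C² = P²·S² = 45/154 ; C = -0.540562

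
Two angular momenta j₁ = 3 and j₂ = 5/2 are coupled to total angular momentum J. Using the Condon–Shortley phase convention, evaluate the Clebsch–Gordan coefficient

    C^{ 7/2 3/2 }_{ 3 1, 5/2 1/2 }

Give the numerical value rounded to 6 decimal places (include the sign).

triangle: 2!*4!*3!/10! = 288/3628800
(j±m)!: 4!*2!*3!*2!*5!*2! = 138240
prefactor² = (2J+1)*Δ*N² = 3072/35
  k=0: +1/(0!*2!*2!*3!*2!*0!) = 1/48
  k=1: −1/(1!*1!*1!*2!*3!*1!) = -1/12
  k=2: +1/(2!*0!*0!*1!*4!*2!) = 1/96
Σ = -5/96  ⇒  CG² = 3072/35*(-5/96)² = 5/21
CG = −√(5/21) = -0.487950

−√(5/21) ≈ -0.487950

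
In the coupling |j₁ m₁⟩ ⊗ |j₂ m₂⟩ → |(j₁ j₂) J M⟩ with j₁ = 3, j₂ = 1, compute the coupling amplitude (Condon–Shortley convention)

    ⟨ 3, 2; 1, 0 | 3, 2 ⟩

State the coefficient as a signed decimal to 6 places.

+0.577350  (= +√(1/3))

triangle: 1!*5!*1!/8! = 120/40320
(j±m)!: 5!*1!*1!*1!*5!*1! = 14400
prefactor² = (2J+1)*Δ*N² = 300
  k=0: +1/(0!*1!*1!*1!*4!*0!) = 1/24
  k=1: −1/(1!*0!*0!*0!*5!*1!) = -1/120
Σ = 1/30  ⇒  CG² = 300*1/30² = 1/3
CG = +√(1/3) = +0.577350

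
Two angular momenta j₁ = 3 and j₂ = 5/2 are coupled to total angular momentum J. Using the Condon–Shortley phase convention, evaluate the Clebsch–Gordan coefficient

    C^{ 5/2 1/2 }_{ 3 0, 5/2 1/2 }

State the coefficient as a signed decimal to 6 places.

j₁+j₂−J=3  J+j₁−j₂=3  J−j₁+j₂=2  j₁+j₂+J+1=9
(j₁±m₁, j₂±m₂, J±M) = (3,3,3,2,3,2)
P² = 216/35
sum k=1..3:
  [1] −1/8 = -1/8
  [2] +1/4 = 1/4
  [3] −1/72 = -1/72
S = 1/9
C² = P²·S² = 8/105 ; C = +0.276026

+0.276026  (= +√(8/105))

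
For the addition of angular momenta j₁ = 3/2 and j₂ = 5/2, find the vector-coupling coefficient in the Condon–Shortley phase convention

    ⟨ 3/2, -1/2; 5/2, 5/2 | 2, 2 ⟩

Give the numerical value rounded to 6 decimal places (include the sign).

+√(10/21) = +0.690066

j₁+j₂−J=2  J+j₁−j₂=1  J−j₁+j₂=3  j₁+j₂+J+1=7
(j₁±m₁, j₂±m₂, J±M) = (1,2,5,0,4,0)
P² = 480/7
sum k=2..2:
  [2] +1/12 = 1/12
S = 1/12
C² = P²·S² = 10/21 ; C = +0.690066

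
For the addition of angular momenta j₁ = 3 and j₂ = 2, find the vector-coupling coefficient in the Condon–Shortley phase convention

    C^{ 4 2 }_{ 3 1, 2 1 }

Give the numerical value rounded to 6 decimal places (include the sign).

triangle: 1!×5!×3!/10! = 720/3628800
(j±m)!: 4!×2!×3!×1!×6!×2! = 414720
prefactor² = (2J+1)×Δ×N² = 5184/7
  k=0: +1/(0!×1!×2!×3!×3!×0!) = 1/72
  k=1: −1/(1!×0!×1!×2!×4!×1!) = -1/48
Σ = -1/144  ⇒  CG² = 5184/7×(-1/144)² = 1/28
CG = −√(1/28) = -0.188982

−√(1/28) = -0.188982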